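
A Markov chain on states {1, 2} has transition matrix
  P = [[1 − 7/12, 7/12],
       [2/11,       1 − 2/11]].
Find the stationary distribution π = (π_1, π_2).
π_1 = 24/101, π_2 = 77/101

Solve πP = π with π_1 + π_2 = 1. From πP = π: π_1 · (1 − 7/12) + π_2 · 2/11 = π_1 ⇒ π_2 · 2/11 = π_1 · 7/12 ⇒ π_2/π_1 = (7/12)/(2/11) = 77/24. Together with π_1 + π_2 = 1:
  π_1 = (2/11)/(7/12 + 2/11) = (2/11)/(101/132) = 24/101,
  π_2 = (7/12)/(7/12 + 2/11) = (7/12)/(101/132) = 77/101.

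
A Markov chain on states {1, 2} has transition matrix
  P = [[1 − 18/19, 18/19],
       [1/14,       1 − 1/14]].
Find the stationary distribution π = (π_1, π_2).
π_1 = 19/271, π_2 = 252/271

Solve πP = π with π_1 + π_2 = 1. From πP = π: π_1 · (1 − 18/19) + π_2 · 1/14 = π_1 ⇒ π_2 · 1/14 = π_1 · 18/19 ⇒ π_2/π_1 = (18/19)/(1/14) = 252/19. Together with π_1 + π_2 = 1:
  π_1 = (1/14)/(18/19 + 1/14) = (1/14)/(271/266) = 19/271,
  π_2 = (18/19)/(18/19 + 1/14) = (18/19)/(271/266) = 252/271.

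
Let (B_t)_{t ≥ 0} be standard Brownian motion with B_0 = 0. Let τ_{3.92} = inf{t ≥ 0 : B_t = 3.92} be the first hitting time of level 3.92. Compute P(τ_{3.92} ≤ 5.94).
P(τ_{3.92} ≤ 5.94) = 2(1 − Φ(3.92/√5.94)) = 2(1 − Φ(1.6084)) ≈ 0.1077

By the reflection principle for standard BM, P(τ_b ≤ t) = 2 · P(B_t ≥ b). Since B_t ~ N(0, t), P(B_t ≥ 3.92) = 1 − Φ(3.92/√t) = 1 − Φ(3.92/√5.94) = 1 − Φ(1.6084) ≈ 0.05387. Doubling: P(τ_{3.92} ≤ 5.94) ≈ 2 · 0.05387 = 0.10774 ≈ 0.1077.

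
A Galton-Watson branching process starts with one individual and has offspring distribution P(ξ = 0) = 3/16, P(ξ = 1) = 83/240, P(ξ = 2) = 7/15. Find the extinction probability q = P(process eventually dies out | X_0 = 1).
q = 45/112

The pgf is f(s) = 3/16 + 83/240·s + 7/15·s². The extinction probability q is the smallest fixed point of f in [0, 1]. Setting s = f(s):
  7/15·s² + (83/240 − 1)·s + 3/16 = 0
  7/15·s² − (3/16 + 7/15)·s + 3/16 = 0
which factors as (s − 1)·(7/15·s − 3/16) = 0, giving roots s = 1 and s = (3/16)/(7/15) = 45/112.
Mean offspring μ = 83/240 + 2·7/15 = 307/240 > 1 (supercritical), so q < 1. The extinction probability is the smaller root: q = (3/16)/(7/15) = 45/112.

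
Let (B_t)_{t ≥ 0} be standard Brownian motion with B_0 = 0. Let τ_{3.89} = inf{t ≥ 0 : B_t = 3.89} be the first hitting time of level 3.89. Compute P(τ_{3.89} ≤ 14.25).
P(τ_{3.89} ≤ 14.25) = 2(1 − Φ(3.89/√14.25)) = 2(1 − Φ(1.0305)) ≈ 0.3028

By the reflection principle for standard BM, P(τ_b ≤ t) = 2 · P(B_t ≥ b). Since B_t ~ N(0, t), P(B_t ≥ 3.89) = 1 − Φ(3.89/√t) = 1 − Φ(3.89/√14.25) = 1 − Φ(1.0305) ≈ 0.15139. Doubling: P(τ_{3.89} ≤ 14.25) ≈ 2 · 0.15139 = 0.30278 ≈ 0.3028.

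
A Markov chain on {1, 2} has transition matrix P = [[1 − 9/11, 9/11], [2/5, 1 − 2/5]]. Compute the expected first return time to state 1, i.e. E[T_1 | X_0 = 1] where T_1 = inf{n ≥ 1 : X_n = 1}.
E[T_1 | X_0 = 1] = 1/π_1 = 67/22

For an irreducible recurrent Markov chain with stationary distribution π, E[T_i | X_0 = i] = 1/π_i (Kac's formula). Here π_1 = (2/5)/(9/11 + 2/5) = (2/5)/(67/55) = 22/67, so E[T_1 | X_0 = 1] = 1/π_1 = (9/11 + 2/5)/(2/5) = (67/55)/(2/5) = 67/22.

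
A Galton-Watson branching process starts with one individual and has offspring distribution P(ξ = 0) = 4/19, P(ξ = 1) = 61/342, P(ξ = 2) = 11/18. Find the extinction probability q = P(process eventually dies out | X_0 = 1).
q = 72/209

The pgf is f(s) = 4/19 + 61/342·s + 11/18·s². The extinction probability q is the smallest fixed point of f in [0, 1]. Setting s = f(s):
  11/18·s² + (61/342 − 1)·s + 4/19 = 0
  11/18·s² − (4/19 + 11/18)·s + 4/19 = 0
which factors as (s − 1)·(11/18·s − 4/19) = 0, giving roots s = 1 and s = (4/19)/(11/18) = 72/209.
Mean offspring μ = 61/342 + 2·11/18 = 479/342 > 1 (supercritical), so q < 1. The extinction probability is the smaller root: q = (4/19)/(11/18) = 72/209.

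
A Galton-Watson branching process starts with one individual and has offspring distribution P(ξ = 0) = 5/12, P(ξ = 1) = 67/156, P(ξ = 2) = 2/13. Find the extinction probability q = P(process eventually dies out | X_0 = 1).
q = 1

Mean offspring μ = 0·5/12 + 1·67/156 + 2·2/13 = 115/156 ≤ 1. For μ ≤ 1 with offspring not concentrated at 1, the Galton-Watson process goes extinct almost surely, so q = 1.
(Algebraic check: The pgf is f(s) = 5/12 + 67/156·s + 2/13·s². The extinction probability q is the smallest fixed point of f in [0, 1]. Setting s = f(s):
  2/13·s² + (67/156 − 1)·s + 5/12 = 0
  2/13·s² − (5/12 + 2/13)·s + 5/12 = 0
which factors as (s − 1)·(2/13·s − 5/12) = 0, giving roots s = 1 and s = (5/12)/(2/13) = 65/24. Since 65/24 ≥ 1, the smallest root in [0, 1] is s = 1.)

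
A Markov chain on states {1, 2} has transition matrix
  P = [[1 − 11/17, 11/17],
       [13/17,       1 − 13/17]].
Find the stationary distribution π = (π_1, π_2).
π_1 = 13/24, π_2 = 11/24

Solve πP = π with π_1 + π_2 = 1. From πP = π: π_1 · (1 − 11/17) + π_2 · 13/17 = π_1 ⇒ π_2 · 13/17 = π_1 · 11/17 ⇒ π_2/π_1 = (11/17)/(13/17) = 11/13. Together with π_1 + π_2 = 1:
  π_1 = (13/17)/(11/17 + 13/17) = (13/17)/(24/17) = 13/24,
  π_2 = (11/17)/(11/17 + 13/17) = (11/17)/(24/17) = 11/24.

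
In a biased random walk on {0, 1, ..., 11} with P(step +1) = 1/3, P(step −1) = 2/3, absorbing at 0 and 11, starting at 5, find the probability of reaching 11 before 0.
P(hit 11 before 0) = (1 − (2)^5) / (1 − (2)^11) = 31/2047

Let u_k denote P(reach 11 before 0 | start at k). Boundary: u_0 = 0, u_11 = 1. Recurrence: u_k = 1/3·u_{k+1} + 2/3·u_{k-1} for 1 ≤ k ≤ 10. Try u_k = A + B·r^k with r = q/p = (2/3)/(1/3) = 2. Substitution satisfies the recurrence; boundary conditions give:
  u_k = (1 − r^k) / (1 − r^N) = (1 − (2)^5) / (1 − (2)^11) = 31/2047.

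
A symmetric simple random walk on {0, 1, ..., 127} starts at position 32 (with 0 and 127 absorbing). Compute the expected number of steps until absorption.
E[τ | X_0 = 32] = 3040

Let v_k = E[τ | X_0 = k]. Boundary: v_0 = v_127 = 0. Recurrence: v_k = 1 + (v_{k-1} + v_{k+1})/2 for 1 ≤ k ≤ 126. The particular solution to v_k − (v_{k-1} + v_{k+1})/2 = 1 is v_k = −k^2. Adding homogeneous solution A + B k and matching boundaries gives v_k = k (127 − k). Substituting k = 32: v_32 = 32 · 95 = 3040.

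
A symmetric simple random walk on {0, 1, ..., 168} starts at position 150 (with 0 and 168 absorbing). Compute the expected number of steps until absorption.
E[τ | X_0 = 150] = 2700

Let v_k = E[τ | X_0 = k]. Boundary: v_0 = v_168 = 0. Recurrence: v_k = 1 + (v_{k-1} + v_{k+1})/2 for 1 ≤ k ≤ 167. The particular solution to v_k − (v_{k-1} + v_{k+1})/2 = 1 is v_k = −k^2. Adding homogeneous solution A + B k and matching boundaries gives v_k = k (168 − k). Substituting k = 150: v_150 = 150 · 18 = 2700.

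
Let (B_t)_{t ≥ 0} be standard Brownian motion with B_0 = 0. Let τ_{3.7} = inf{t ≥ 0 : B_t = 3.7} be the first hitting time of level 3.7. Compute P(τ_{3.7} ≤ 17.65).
P(τ_{3.7} ≤ 17.65) = 2(1 − Φ(3.7/√17.65)) = 2(1 − Φ(0.8807)) ≈ 0.3785

By the reflection principle for standard BM, P(τ_b ≤ t) = 2 · P(B_t ≥ b). Since B_t ~ N(0, t), P(B_t ≥ 3.7) = 1 − Φ(3.7/√t) = 1 − Φ(3.7/√17.65) = 1 − Φ(0.8807) ≈ 0.18924. Doubling: P(τ_{3.7} ≤ 17.65) ≈ 2 · 0.18924 = 0.37848 ≈ 0.3785.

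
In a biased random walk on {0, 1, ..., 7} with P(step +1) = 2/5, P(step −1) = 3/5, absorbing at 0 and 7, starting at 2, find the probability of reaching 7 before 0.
P(hit 7 before 0) = (1 − (3/2)^2) / (1 − (3/2)^7) = 160/2059

Let u_k denote P(reach 7 before 0 | start at k). Boundary: u_0 = 0, u_7 = 1. Recurrence: u_k = 2/5·u_{k+1} + 3/5·u_{k-1} for 1 ≤ k ≤ 6. Try u_k = A + B·r^k with r = q/p = (3/5)/(2/5) = 3/2. Substitution satisfies the recurrence; boundary conditions give:
  u_k = (1 − r^k) / (1 − r^N) = (1 − (3/2)^2) / (1 − (3/2)^7) = 160/2059.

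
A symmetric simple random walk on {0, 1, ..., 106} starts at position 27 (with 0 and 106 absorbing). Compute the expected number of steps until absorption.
E[τ | X_0 = 27] = 2133

Let v_k = E[τ | X_0 = k]. Boundary: v_0 = v_106 = 0. Recurrence: v_k = 1 + (v_{k-1} + v_{k+1})/2 for 1 ≤ k ≤ 105. The particular solution to v_k − (v_{k-1} + v_{k+1})/2 = 1 is v_k = −k^2. Adding homogeneous solution A + B k and matching boundaries gives v_k = k (106 − k). Substituting k = 27: v_27 = 27 · 79 = 2133.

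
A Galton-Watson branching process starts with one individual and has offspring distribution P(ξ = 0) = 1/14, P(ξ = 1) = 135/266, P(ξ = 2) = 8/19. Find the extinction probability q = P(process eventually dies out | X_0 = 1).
q = 19/112

The pgf is f(s) = 1/14 + 135/266·s + 8/19·s². The extinction probability q is the smallest fixed point of f in [0, 1]. Setting s = f(s):
  8/19·s² + (135/266 − 1)·s + 1/14 = 0
  8/19·s² − (1/14 + 8/19)·s + 1/14 = 0
which factors as (s − 1)·(8/19·s − 1/14) = 0, giving roots s = 1 and s = (1/14)/(8/19) = 19/112.
Mean offspring μ = 135/266 + 2·8/19 = 359/266 > 1 (supercritical), so q < 1. The extinction probability is the smaller root: q = (1/14)/(8/19) = 19/112.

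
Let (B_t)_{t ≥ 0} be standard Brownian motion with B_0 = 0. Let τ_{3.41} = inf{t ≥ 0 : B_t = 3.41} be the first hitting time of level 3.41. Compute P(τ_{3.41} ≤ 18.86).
P(τ_{3.41} ≤ 18.86) = 2(1 − Φ(3.41/√18.86)) = 2(1 − Φ(0.7852)) ≈ 0.4323

By the reflection principle for standard BM, P(τ_b ≤ t) = 2 · P(B_t ≥ b). Since B_t ~ N(0, t), P(B_t ≥ 3.41) = 1 − Φ(3.41/√t) = 1 − Φ(3.41/√18.86) = 1 − Φ(0.7852) ≈ 0.21617. Doubling: P(τ_{3.41} ≤ 18.86) ≈ 2 · 0.21617 = 0.43234 ≈ 0.4323.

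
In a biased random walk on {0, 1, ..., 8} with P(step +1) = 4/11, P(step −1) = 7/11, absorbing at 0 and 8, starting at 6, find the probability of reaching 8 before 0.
P(hit 8 before 0) = (1 − (7/4)^6) / (1 − (7/4)^8) = 55056/172705

Let u_k denote P(reach 8 before 0 | start at k). Boundary: u_0 = 0, u_8 = 1. Recurrence: u_k = 4/11·u_{k+1} + 7/11·u_{k-1} for 1 ≤ k ≤ 7. Try u_k = A + B·r^k with r = q/p = (7/11)/(4/11) = 7/4. Substitution satisfies the recurrence; boundary conditions give:
  u_k = (1 − r^k) / (1 − r^N) = (1 − (7/4)^6) / (1 − (7/4)^8) = 55056/172705.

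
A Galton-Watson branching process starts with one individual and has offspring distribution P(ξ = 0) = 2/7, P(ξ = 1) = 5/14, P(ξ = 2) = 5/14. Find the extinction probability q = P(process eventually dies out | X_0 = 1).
q = 4/5

The pgf is f(s) = 2/7 + 5/14·s + 5/14·s². The extinction probability q is the smallest fixed point of f in [0, 1]. Setting s = f(s):
  5/14·s² + (5/14 − 1)·s + 2/7 = 0
  5/14·s² − (2/7 + 5/14)·s + 2/7 = 0
which factors as (s − 1)·(5/14·s − 2/7) = 0, giving roots s = 1 and s = (2/7)/(5/14) = 4/5.
Mean offspring μ = 5/14 + 2·5/14 = 15/14 > 1 (supercritical), so q < 1. The extinction probability is the smaller root: q = (2/7)/(5/14) = 4/5.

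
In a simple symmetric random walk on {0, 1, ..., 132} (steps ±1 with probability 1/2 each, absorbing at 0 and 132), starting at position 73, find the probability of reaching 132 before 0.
P(hit 132 before 0) = 73/132

Let u_k = P(hit 132 before 0 | start at k). Then u_0 = 0, u_132 = 1, and u_k = u_{k-1}/2 + u_{k+1}/2 for 1 ≤ k ≤ 131. This harmonic recurrence is solved by u_k = k/132, giving u_73 = 73/132.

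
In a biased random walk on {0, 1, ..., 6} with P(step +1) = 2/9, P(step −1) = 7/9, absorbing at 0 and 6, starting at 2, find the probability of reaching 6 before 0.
P(hit 6 before 0) = (1 − (7/2)^2) / (1 − (7/2)^6) = 16/2613

Let u_k denote P(reach 6 before 0 | start at k). Boundary: u_0 = 0, u_6 = 1. Recurrence: u_k = 2/9·u_{k+1} + 7/9·u_{k-1} for 1 ≤ k ≤ 5. Try u_k = A + B·r^k with r = q/p = (7/9)/(2/9) = 7/2. Substitution satisfies the recurrence; boundary conditions give:
  u_k = (1 − r^k) / (1 − r^N) = (1 − (7/2)^2) / (1 − (7/2)^6) = 16/2613.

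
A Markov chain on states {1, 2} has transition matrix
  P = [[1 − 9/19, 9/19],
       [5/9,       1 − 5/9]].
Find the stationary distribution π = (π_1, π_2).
π_1 = 95/176, π_2 = 81/176

Solve πP = π with π_1 + π_2 = 1. From πP = π: π_1 · (1 − 9/19) + π_2 · 5/9 = π_1 ⇒ π_2 · 5/9 = π_1 · 9/19 ⇒ π_2/π_1 = (9/19)/(5/9) = 81/95. Together with π_1 + π_2 = 1:
  π_1 = (5/9)/(9/19 + 5/9) = (5/9)/(176/171) = 95/176,
  π_2 = (9/19)/(9/19 + 5/9) = (9/19)/(176/171) = 81/176.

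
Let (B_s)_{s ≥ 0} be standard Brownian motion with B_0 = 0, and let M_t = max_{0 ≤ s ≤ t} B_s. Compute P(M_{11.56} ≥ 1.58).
P(M_{11.56} ≥ 1.58) = 2·P(B_{11.56} ≥ 1.58) = 2(1 − Φ(1.58/√11.56)) ≈ 0.6421

By the reflection principle for Brownian motion, P(M_t ≥ a) = 2 · P(B_t ≥ a) for a ≥ 0. Since B_t ~ N(0, t), P(B_t ≥ 1.58) = 1 − Φ(1.58/√t) = 1 − Φ(1.58/√11.56) = 1 − Φ(0.4647). So
  P(M_{11.56} ≥ 1.58) = 2(1 − Φ(0.4647)) ≈ 0.6421.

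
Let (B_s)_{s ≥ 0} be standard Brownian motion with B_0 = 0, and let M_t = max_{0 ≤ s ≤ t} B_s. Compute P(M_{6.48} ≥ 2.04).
P(M_{6.48} ≥ 2.04) = 2·P(B_{6.48} ≥ 2.04) = 2(1 − Φ(2.04/√6.48)) ≈ 0.4229

By the reflection principle for Brownian motion, P(M_t ≥ a) = 2 · P(B_t ≥ a) for a ≥ 0. Since B_t ~ N(0, t), P(B_t ≥ 2.04) = 1 − Φ(2.04/√t) = 1 − Φ(2.04/√6.48) = 1 − Φ(0.8014). So
  P(M_{6.48} ≥ 2.04) = 2(1 − Φ(0.8014)) ≈ 0.4229.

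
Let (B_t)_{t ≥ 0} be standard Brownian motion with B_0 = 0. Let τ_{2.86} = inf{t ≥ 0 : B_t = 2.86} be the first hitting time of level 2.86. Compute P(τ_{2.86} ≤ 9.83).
P(τ_{2.86} ≤ 9.83) = 2(1 − Φ(2.86/√9.83)) = 2(1 − Φ(0.9122)) ≈ 0.3617

By the reflection principle for standard BM, P(τ_b ≤ t) = 2 · P(B_t ≥ b). Since B_t ~ N(0, t), P(B_t ≥ 2.86) = 1 − Φ(2.86/√t) = 1 − Φ(2.86/√9.83) = 1 − Φ(0.9122) ≈ 0.18083. Doubling: P(τ_{2.86} ≤ 9.83) ≈ 2 · 0.18083 = 0.36166 ≈ 0.3617.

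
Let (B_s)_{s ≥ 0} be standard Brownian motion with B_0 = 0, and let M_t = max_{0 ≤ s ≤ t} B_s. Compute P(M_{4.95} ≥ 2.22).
P(M_{4.95} ≥ 2.22) = 2·P(B_{4.95} ≥ 2.22) = 2(1 − Φ(2.22/√4.95)) ≈ 0.3184

By the reflection principle for Brownian motion, P(M_t ≥ a) = 2 · P(B_t ≥ a) for a ≥ 0. Since B_t ~ N(0, t), P(B_t ≥ 2.22) = 1 − Φ(2.22/√t) = 1 − Φ(2.22/√4.95) = 1 − Φ(0.9978). So
  P(M_{4.95} ≥ 2.22) = 2(1 − Φ(0.9978)) ≈ 0.3184.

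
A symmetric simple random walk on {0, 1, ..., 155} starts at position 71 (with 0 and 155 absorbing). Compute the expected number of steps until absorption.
E[τ | X_0 = 71] = 5964

Let v_k = E[τ | X_0 = k]. Boundary: v_0 = v_155 = 0. Recurrence: v_k = 1 + (v_{k-1} + v_{k+1})/2 for 1 ≤ k ≤ 154. The particular solution to v_k − (v_{k-1} + v_{k+1})/2 = 1 is v_k = −k^2. Adding homogeneous solution A + B k and matching boundaries gives v_k = k (155 − k). Substituting k = 71: v_71 = 71 · 84 = 5964.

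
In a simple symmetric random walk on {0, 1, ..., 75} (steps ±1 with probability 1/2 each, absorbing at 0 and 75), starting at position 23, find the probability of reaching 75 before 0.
P(hit 75 before 0) = 23/75

Let u_k = P(hit 75 before 0 | start at k). Then u_0 = 0, u_75 = 1, and u_k = u_{k-1}/2 + u_{k+1}/2 for 1 ≤ k ≤ 74. This harmonic recurrence is solved by u_k = k/75, giving u_23 = 23/75.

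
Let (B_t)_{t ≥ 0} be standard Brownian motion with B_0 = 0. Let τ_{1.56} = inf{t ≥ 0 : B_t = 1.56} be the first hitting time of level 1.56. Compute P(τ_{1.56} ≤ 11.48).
P(τ_{1.56} ≤ 11.48) = 2(1 − Φ(1.56/√11.48)) = 2(1 − Φ(0.4604)) ≈ 0.6452

By the reflection principle for standard BM, P(τ_b ≤ t) = 2 · P(B_t ≥ b). Since B_t ~ N(0, t), P(B_t ≥ 1.56) = 1 − Φ(1.56/√t) = 1 − Φ(1.56/√11.48) = 1 − Φ(0.4604) ≈ 0.32261. Doubling: P(τ_{1.56} ≤ 11.48) ≈ 2 · 0.32261 = 0.64522 ≈ 0.6452.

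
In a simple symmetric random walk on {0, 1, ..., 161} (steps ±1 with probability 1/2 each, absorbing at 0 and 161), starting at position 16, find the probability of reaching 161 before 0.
P(hit 161 before 0) = 16/161

Let u_k = P(hit 161 before 0 | start at k). Then u_0 = 0, u_161 = 1, and u_k = u_{k-1}/2 + u_{k+1}/2 for 1 ≤ k ≤ 160. This harmonic recurrence is solved by u_k = k/161, giving u_16 = 16/161.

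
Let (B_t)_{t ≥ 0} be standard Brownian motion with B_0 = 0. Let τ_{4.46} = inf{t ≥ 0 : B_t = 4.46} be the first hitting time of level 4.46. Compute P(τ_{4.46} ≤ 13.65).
P(τ_{4.46} ≤ 13.65) = 2(1 − Φ(4.46/√13.65)) = 2(1 − Φ(1.2072)) ≈ 0.2274

By the reflection principle for standard BM, P(τ_b ≤ t) = 2 · P(B_t ≥ b). Since B_t ~ N(0, t), P(B_t ≥ 4.46) = 1 − Φ(4.46/√t) = 1 − Φ(4.46/√13.65) = 1 − Φ(1.2072) ≈ 0.11368. Doubling: P(τ_{4.46} ≤ 13.65) ≈ 2 · 0.11368 = 0.22736 ≈ 0.2274.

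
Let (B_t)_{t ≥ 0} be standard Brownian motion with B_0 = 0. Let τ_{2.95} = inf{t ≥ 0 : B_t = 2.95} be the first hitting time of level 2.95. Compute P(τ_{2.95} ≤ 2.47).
P(τ_{2.95} ≤ 2.47) = 2(1 − Φ(2.95/√2.47)) = 2(1 − Φ(1.8770)) ≈ 0.0605

By the reflection principle for standard BM, P(τ_b ≤ t) = 2 · P(B_t ≥ b). Since B_t ~ N(0, t), P(B_t ≥ 2.95) = 1 − Φ(2.95/√t) = 1 − Φ(2.95/√2.47) = 1 − Φ(1.8770) ≈ 0.03026. Doubling: P(τ_{2.95} ≤ 2.47) ≈ 2 · 0.03026 = 0.06052 ≈ 0.0605.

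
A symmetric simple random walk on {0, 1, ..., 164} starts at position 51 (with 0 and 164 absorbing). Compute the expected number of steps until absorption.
E[τ | X_0 = 51] = 5763

Let v_k = E[τ | X_0 = k]. Boundary: v_0 = v_164 = 0. Recurrence: v_k = 1 + (v_{k-1} + v_{k+1})/2 for 1 ≤ k ≤ 163. The particular solution to v_k − (v_{k-1} + v_{k+1})/2 = 1 is v_k = −k^2. Adding homogeneous solution A + B k and matching boundaries gives v_k = k (164 − k). Substituting k = 51: v_51 = 51 · 113 = 5763.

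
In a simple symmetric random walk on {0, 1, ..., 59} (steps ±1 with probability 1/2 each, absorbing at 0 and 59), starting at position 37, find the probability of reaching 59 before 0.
P(hit 59 before 0) = 37/59

Let u_k = P(hit 59 before 0 | start at k). Then u_0 = 0, u_59 = 1, and u_k = u_{k-1}/2 + u_{k+1}/2 for 1 ≤ k ≤ 58. This harmonic recurrence is solved by u_k = k/59, giving u_37 = 37/59.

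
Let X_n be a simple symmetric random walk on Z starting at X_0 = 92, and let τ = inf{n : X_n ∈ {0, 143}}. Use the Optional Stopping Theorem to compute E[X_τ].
E[X_τ] = 92

X_n is a martingale and τ is a bounded-mean stopping time (indeed τ is finite a.s. with bounded expectation since the walk is in a bounded region). By the OST, E[X_τ] = E[X_0] = 92. Equivalently: E[X_τ] = 143 · P(hit 143 first) + 0 · P(hit 0 first) = 143 · (92/143) = 92.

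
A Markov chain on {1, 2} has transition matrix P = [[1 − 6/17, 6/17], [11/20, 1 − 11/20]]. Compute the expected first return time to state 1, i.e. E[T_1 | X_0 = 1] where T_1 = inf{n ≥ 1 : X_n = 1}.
E[T_1 | X_0 = 1] = 1/π_1 = 307/187

For an irreducible recurrent Markov chain with stationary distribution π, E[T_i | X_0 = i] = 1/π_i (Kac's formula). Here π_1 = (11/20)/(6/17 + 11/20) = (11/20)/(307/340) = 187/307, so E[T_1 | X_0 = 1] = 1/π_1 = (6/17 + 11/20)/(11/20) = (307/340)/(11/20) = 307/187.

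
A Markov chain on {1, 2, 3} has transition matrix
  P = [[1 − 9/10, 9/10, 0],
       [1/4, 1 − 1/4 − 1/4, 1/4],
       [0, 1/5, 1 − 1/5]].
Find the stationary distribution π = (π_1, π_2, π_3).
π = (10/91, 36/91, 45/91)

This is a birth-death chain on three states, which satisfies detailed balance: π_1 · P_{12} = π_2 · P_{21} and π_2 · P_{23} = π_3 · P_{32}.
From π_1 · 9/10 = π_2 · 1/4: π_2/π_1 = (9/10)/(1/4) = 18/5.
From π_2 · 1/4 = π_3 · 1/5: π_3/π_2 = (1/4)/(1/5) = 5/4.
Take π_1 proportional to 1; then unnormalized π = (1, 18/5, 9/2). Normalize by dividing by the sum 91/10:
  π = (10/91, 36/91, 45/91).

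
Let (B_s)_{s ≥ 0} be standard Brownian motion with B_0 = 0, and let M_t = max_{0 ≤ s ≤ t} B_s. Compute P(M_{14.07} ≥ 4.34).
P(M_{14.07} ≥ 4.34) = 2·P(B_{14.07} ≥ 4.34) = 2(1 − Φ(4.34/√14.07)) ≈ 0.2473

By the reflection principle for Brownian motion, P(M_t ≥ a) = 2 · P(B_t ≥ a) for a ≥ 0. Since B_t ~ N(0, t), P(B_t ≥ 4.34) = 1 − Φ(4.34/√t) = 1 − Φ(4.34/√14.07) = 1 − Φ(1.1570). So
  P(M_{14.07} ≥ 4.34) = 2(1 − Φ(1.1570)) ≈ 0.2473.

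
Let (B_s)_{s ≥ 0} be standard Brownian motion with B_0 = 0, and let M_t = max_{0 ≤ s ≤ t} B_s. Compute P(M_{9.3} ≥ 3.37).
P(M_{9.3} ≥ 3.37) = 2·P(B_{9.3} ≥ 3.37) = 2(1 − Φ(3.37/√9.3)) ≈ 0.2691

By the reflection principle for Brownian motion, P(M_t ≥ a) = 2 · P(B_t ≥ a) for a ≥ 0. Since B_t ~ N(0, t), P(B_t ≥ 3.37) = 1 − Φ(3.37/√t) = 1 − Φ(3.37/√9.3) = 1 − Φ(1.1051). So
  P(M_{9.3} ≥ 3.37) = 2(1 − Φ(1.1051)) ≈ 0.2691.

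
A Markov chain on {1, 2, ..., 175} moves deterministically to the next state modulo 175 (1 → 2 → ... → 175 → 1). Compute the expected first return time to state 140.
E[T_140 | X_0 = 140] = 175

The chain cycles deterministically, so starting at state 140 it returns in exactly 175 steps. Equivalently, the stationary distribution is uniform π_j = 1/175 for every state j, so by Kac's formula E[T_140] = 1/π_140 = 175.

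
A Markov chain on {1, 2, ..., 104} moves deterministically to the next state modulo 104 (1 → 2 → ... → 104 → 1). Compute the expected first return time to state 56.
E[T_56 | X_0 = 56] = 104

The chain cycles deterministically, so starting at state 56 it returns in exactly 104 steps. Equivalently, the stationary distribution is uniform π_j = 1/104 for every state j, so by Kac's formula E[T_56] = 1/π_56 = 104.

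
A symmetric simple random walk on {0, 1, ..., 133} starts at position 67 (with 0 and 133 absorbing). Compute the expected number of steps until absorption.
E[τ | X_0 = 67] = 4422

Let v_k = E[τ | X_0 = k]. Boundary: v_0 = v_133 = 0. Recurrence: v_k = 1 + (v_{k-1} + v_{k+1})/2 for 1 ≤ k ≤ 132. The particular solution to v_k − (v_{k-1} + v_{k+1})/2 = 1 is v_k = −k^2. Adding homogeneous solution A + B k and matching boundaries gives v_k = k (133 − k). Substituting k = 67: v_67 = 67 · 66 = 4422.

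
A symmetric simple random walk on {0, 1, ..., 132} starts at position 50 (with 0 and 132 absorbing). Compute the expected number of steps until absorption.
E[τ | X_0 = 50] = 4100

Let v_k = E[τ | X_0 = k]. Boundary: v_0 = v_132 = 0. Recurrence: v_k = 1 + (v_{k-1} + v_{k+1})/2 for 1 ≤ k ≤ 131. The particular solution to v_k − (v_{k-1} + v_{k+1})/2 = 1 is v_k = −k^2. Adding homogeneous solution A + B k and matching boundaries gives v_k = k (132 − k). Substituting k = 50: v_50 = 50 · 82 = 4100.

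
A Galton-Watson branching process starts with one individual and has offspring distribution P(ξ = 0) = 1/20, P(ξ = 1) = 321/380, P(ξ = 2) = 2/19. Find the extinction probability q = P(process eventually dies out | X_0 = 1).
q = 19/40

The pgf is f(s) = 1/20 + 321/380·s + 2/19·s². The extinction probability q is the smallest fixed point of f in [0, 1]. Setting s = f(s):
  2/19·s² + (321/380 − 1)·s + 1/20 = 0
  2/19·s² − (1/20 + 2/19)·s + 1/20 = 0
which factors as (s − 1)·(2/19·s − 1/20) = 0, giving roots s = 1 and s = (1/20)/(2/19) = 19/40.
Mean offspring μ = 321/380 + 2·2/19 = 401/380 > 1 (supercritical), so q < 1. The extinction probability is the smaller root: q = (1/20)/(2/19) = 19/40.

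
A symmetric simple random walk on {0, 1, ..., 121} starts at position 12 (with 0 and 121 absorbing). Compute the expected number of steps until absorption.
E[τ | X_0 = 12] = 1308

Let v_k = E[τ | X_0 = k]. Boundary: v_0 = v_121 = 0. Recurrence: v_k = 1 + (v_{k-1} + v_{k+1})/2 for 1 ≤ k ≤ 120. The particular solution to v_k − (v_{k-1} + v_{k+1})/2 = 1 is v_k = −k^2. Adding homogeneous solution A + B k and matching boundaries gives v_k = k (121 − k). Substituting k = 12: v_12 = 12 · 109 = 1308.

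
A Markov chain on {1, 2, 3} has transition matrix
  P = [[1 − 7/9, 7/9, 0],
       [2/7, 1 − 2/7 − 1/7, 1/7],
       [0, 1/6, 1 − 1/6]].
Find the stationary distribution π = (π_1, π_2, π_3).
π = (18/109, 49/109, 42/109)

This is a birth-death chain on three states, which satisfies detailed balance: π_1 · P_{12} = π_2 · P_{21} and π_2 · P_{23} = π_3 · P_{32}.
From π_1 · 7/9 = π_2 · 2/7: π_2/π_1 = (7/9)/(2/7) = 49/18.
From π_2 · 1/7 = π_3 · 1/6: π_3/π_2 = (1/7)/(1/6) = 6/7.
Take π_1 proportional to 1; then unnormalized π = (1, 49/18, 7/3). Normalize by dividing by the sum 109/18:
  π = (18/109, 49/109, 42/109).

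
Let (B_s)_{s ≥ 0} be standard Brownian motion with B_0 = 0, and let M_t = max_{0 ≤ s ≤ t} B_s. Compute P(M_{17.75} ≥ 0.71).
P(M_{17.75} ≥ 0.71) = 2·P(B_{17.75} ≥ 0.71) = 2(1 − Φ(0.71/√17.75)) ≈ 0.8662

By the reflection principle for Brownian motion, P(M_t ≥ a) = 2 · P(B_t ≥ a) for a ≥ 0. Since B_t ~ N(0, t), P(B_t ≥ 0.71) = 1 − Φ(0.71/√t) = 1 − Φ(0.71/√17.75) = 1 − Φ(0.1685). So
  P(M_{17.75} ≥ 0.71) = 2(1 − Φ(0.1685)) ≈ 0.8662.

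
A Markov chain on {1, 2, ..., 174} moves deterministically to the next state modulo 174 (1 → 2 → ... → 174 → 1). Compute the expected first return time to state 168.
E[T_168 | X_0 = 168] = 174

The chain cycles deterministically, so starting at state 168 it returns in exactly 174 steps. Equivalently, the stationary distribution is uniform π_j = 1/174 for every state j, so by Kac's formula E[T_168] = 1/π_168 = 174.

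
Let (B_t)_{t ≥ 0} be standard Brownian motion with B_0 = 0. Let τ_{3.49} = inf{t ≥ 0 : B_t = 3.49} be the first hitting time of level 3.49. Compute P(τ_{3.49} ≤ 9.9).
P(τ_{3.49} ≤ 9.9) = 2(1 − Φ(3.49/√9.9)) = 2(1 − Φ(1.1092)) ≈ 0.2673

By the reflection principle for standard BM, P(τ_b ≤ t) = 2 · P(B_t ≥ b). Since B_t ~ N(0, t), P(B_t ≥ 3.49) = 1 − Φ(3.49/√t) = 1 − Φ(3.49/√9.9) = 1 − Φ(1.1092) ≈ 0.13367. Doubling: P(τ_{3.49} ≤ 9.9) ≈ 2 · 0.13367 = 0.26734 ≈ 0.2673.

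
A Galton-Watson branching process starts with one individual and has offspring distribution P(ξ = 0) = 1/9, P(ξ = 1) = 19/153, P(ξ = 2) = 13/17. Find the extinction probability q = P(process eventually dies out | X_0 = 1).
q = 17/117

The pgf is f(s) = 1/9 + 19/153·s + 13/17·s². The extinction probability q is the smallest fixed point of f in [0, 1]. Setting s = f(s):
  13/17·s² + (19/153 − 1)·s + 1/9 = 0
  13/17·s² − (1/9 + 13/17)·s + 1/9 = 0
which factors as (s − 1)·(13/17·s − 1/9) = 0, giving roots s = 1 and s = (1/9)/(13/17) = 17/117.
Mean offspring μ = 19/153 + 2·13/17 = 253/153 > 1 (supercritical), so q < 1. The extinction probability is the smaller root: q = (1/9)/(13/17) = 17/117.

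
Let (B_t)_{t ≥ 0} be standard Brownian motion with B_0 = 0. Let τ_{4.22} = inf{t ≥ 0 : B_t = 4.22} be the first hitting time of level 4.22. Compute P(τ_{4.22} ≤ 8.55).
P(τ_{4.22} ≤ 8.55) = 2(1 − Φ(4.22/√8.55)) = 2(1 − Φ(1.4432)) ≈ 0.1490

By the reflection principle for standard BM, P(τ_b ≤ t) = 2 · P(B_t ≥ b). Since B_t ~ N(0, t), P(B_t ≥ 4.22) = 1 − Φ(4.22/√t) = 1 − Φ(4.22/√8.55) = 1 − Φ(1.4432) ≈ 0.07448. Doubling: P(τ_{4.22} ≤ 8.55) ≈ 2 · 0.07448 = 0.14896 ≈ 0.1490.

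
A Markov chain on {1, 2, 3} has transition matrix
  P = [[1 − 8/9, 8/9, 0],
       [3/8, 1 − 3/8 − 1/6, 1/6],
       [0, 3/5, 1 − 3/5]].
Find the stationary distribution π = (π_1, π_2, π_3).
π = (243/979, 576/979, 160/979)

This is a birth-death chain on three states, which satisfies detailed balance: π_1 · P_{12} = π_2 · P_{21} and π_2 · P_{23} = π_3 · P_{32}.
From π_1 · 8/9 = π_2 · 3/8: π_2/π_1 = (8/9)/(3/8) = 64/27.
From π_2 · 1/6 = π_3 · 3/5: π_3/π_2 = (1/6)/(3/5) = 5/18.
Take π_1 proportional to 1; then unnormalized π = (1, 64/27, 160/243). Normalize by dividing by the sum 979/243:
  π = (243/979, 576/979, 160/979).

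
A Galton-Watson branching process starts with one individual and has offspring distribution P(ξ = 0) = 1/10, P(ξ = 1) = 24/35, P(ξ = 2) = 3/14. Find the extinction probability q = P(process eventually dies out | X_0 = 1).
q = 7/15

The pgf is f(s) = 1/10 + 24/35·s + 3/14·s². The extinction probability q is the smallest fixed point of f in [0, 1]. Setting s = f(s):
  3/14·s² + (24/35 − 1)·s + 1/10 = 0
  3/14·s² − (1/10 + 3/14)·s + 1/10 = 0
which factors as (s − 1)·(3/14·s − 1/10) = 0, giving roots s = 1 and s = (1/10)/(3/14) = 7/15.
Mean offspring μ = 24/35 + 2·3/14 = 39/35 > 1 (supercritical), so q < 1. The extinction probability is the smaller root: q = (1/10)/(3/14) = 7/15.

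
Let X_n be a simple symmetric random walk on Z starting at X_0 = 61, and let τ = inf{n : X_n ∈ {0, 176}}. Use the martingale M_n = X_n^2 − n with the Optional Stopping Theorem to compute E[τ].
E[τ] = 7015

M_n = X_n^2 − n is a martingale (since E[X_{n+1}^2 | F_n] = X_n^2 + 1). By OST (τ has finite mean in a bounded region), E[M_τ] = E[M_0] = X_0^2 − 0 = 61^2 = 3721. Also E[M_τ] = E[X_τ^2] − E[τ]. The walk exits at 0 or 176, with P(hit 176 first) = 61/176, so E[X_τ^2] = 176^2 · 61/176 + 0 = 10736. Thus E[τ] = E[X_τ^2] − E[M_τ] = 10736 − 3721 = 7015 = 61(176 − 61) = 7015.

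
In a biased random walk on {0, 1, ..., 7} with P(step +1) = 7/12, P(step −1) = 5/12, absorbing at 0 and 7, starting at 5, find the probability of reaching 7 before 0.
P(hit 7 before 0) = (1 − (5/7)^5) / (1 − (5/7)^7) = 335209/372709

Let u_k denote P(reach 7 before 0 | start at k). Boundary: u_0 = 0, u_7 = 1. Recurrence: u_k = 7/12·u_{k+1} + 5/12·u_{k-1} for 1 ≤ k ≤ 6. Try u_k = A + B·r^k with r = q/p = (5/12)/(7/12) = 5/7. Substitution satisfies the recurrence; boundary conditions give:
  u_k = (1 − r^k) / (1 − r^N) = (1 − (5/7)^5) / (1 − (5/7)^7) = 335209/372709.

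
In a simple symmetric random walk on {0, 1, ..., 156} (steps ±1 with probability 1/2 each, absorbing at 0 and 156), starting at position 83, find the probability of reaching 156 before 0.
P(hit 156 before 0) = 83/156

Let u_k = P(hit 156 before 0 | start at k). Then u_0 = 0, u_156 = 1, and u_k = u_{k-1}/2 + u_{k+1}/2 for 1 ≤ k ≤ 155. This harmonic recurrence is solved by u_k = k/156, giving u_83 = 83/156.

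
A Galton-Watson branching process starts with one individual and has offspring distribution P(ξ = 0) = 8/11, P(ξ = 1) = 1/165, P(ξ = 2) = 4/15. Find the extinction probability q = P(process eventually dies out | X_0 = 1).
q = 1

Mean offspring μ = 0·8/11 + 1·1/165 + 2·4/15 = 89/165 ≤ 1. For μ ≤ 1 with offspring not concentrated at 1, the Galton-Watson process goes extinct almost surely, so q = 1.
(Algebraic check: The pgf is f(s) = 8/11 + 1/165·s + 4/15·s². The extinction probability q is the smallest fixed point of f in [0, 1]. Setting s = f(s):
  4/15·s² + (1/165 − 1)·s + 8/11 = 0
  4/15·s² − (8/11 + 4/15)·s + 8/11 = 0
which factors as (s − 1)·(4/15·s − 8/11) = 0, giving roots s = 1 and s = (8/11)/(4/15) = 30/11. Since 30/11 ≥ 1, the smallest root in [0, 1] is s = 1.)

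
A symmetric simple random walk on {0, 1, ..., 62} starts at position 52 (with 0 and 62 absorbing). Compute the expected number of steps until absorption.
E[τ | X_0 = 52] = 520

Let v_k = E[τ | X_0 = k]. Boundary: v_0 = v_62 = 0. Recurrence: v_k = 1 + (v_{k-1} + v_{k+1})/2 for 1 ≤ k ≤ 61. The particular solution to v_k − (v_{k-1} + v_{k+1})/2 = 1 is v_k = −k^2. Adding homogeneous solution A + B k and matching boundaries gives v_k = k (62 − k). Substituting k = 52: v_52 = 52 · 10 = 520.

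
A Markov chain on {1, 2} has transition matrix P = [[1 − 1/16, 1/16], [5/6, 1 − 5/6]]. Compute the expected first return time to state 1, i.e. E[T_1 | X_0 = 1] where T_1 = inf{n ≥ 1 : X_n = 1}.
E[T_1 | X_0 = 1] = 1/π_1 = 43/40

For an irreducible recurrent Markov chain with stationary distribution π, E[T_i | X_0 = i] = 1/π_i (Kac's formula). Here π_1 = (5/6)/(1/16 + 5/6) = (5/6)/(43/48) = 40/43, so E[T_1 | X_0 = 1] = 1/π_1 = (1/16 + 5/6)/(5/6) = (43/48)/(5/6) = 43/40.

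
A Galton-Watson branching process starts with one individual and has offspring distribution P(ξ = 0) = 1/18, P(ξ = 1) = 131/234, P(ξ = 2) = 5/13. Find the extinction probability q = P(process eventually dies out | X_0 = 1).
q = 13/90

The pgf is f(s) = 1/18 + 131/234·s + 5/13·s². The extinction probability q is the smallest fixed point of f in [0, 1]. Setting s = f(s):
  5/13·s² + (131/234 − 1)·s + 1/18 = 0
  5/13·s² − (1/18 + 5/13)·s + 1/18 = 0
which factors as (s − 1)·(5/13·s − 1/18) = 0, giving roots s = 1 and s = (1/18)/(5/13) = 13/90.
Mean offspring μ = 131/234 + 2·5/13 = 311/234 > 1 (supercritical), so q < 1. The extinction probability is the smaller root: q = (1/18)/(5/13) = 13/90.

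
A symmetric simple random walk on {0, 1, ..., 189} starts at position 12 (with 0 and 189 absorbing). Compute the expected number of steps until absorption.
E[τ | X_0 = 12] = 2124

Let v_k = E[τ | X_0 = k]. Boundary: v_0 = v_189 = 0. Recurrence: v_k = 1 + (v_{k-1} + v_{k+1})/2 for 1 ≤ k ≤ 188. The particular solution to v_k − (v_{k-1} + v_{k+1})/2 = 1 is v_k = −k^2. Adding homogeneous solution A + B k and matching boundaries gives v_k = k (189 − k). Substituting k = 12: v_12 = 12 · 177 = 2124.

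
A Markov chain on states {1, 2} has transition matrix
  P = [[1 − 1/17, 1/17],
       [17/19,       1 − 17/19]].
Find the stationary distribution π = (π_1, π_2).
π_1 = 289/308, π_2 = 19/308

Solve πP = π with π_1 + π_2 = 1. From πP = π: π_1 · (1 − 1/17) + π_2 · 17/19 = π_1 ⇒ π_2 · 17/19 = π_1 · 1/17 ⇒ π_2/π_1 = (1/17)/(17/19) = 19/289. Together with π_1 + π_2 = 1:
  π_1 = (17/19)/(1/17 + 17/19) = (17/19)/(308/323) = 289/308,
  π_2 = (1/17)/(1/17 + 17/19) = (1/17)/(308/323) = 19/308.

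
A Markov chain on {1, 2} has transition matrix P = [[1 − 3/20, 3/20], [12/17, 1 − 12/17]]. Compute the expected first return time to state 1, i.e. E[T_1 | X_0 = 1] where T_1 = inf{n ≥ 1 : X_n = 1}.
E[T_1 | X_0 = 1] = 1/π_1 = 97/80

For an irreducible recurrent Markov chain with stationary distribution π, E[T_i | X_0 = i] = 1/π_i (Kac's formula). Here π_1 = (12/17)/(3/20 + 12/17) = (12/17)/(291/340) = 80/97, so E[T_1 | X_0 = 1] = 1/π_1 = (3/20 + 12/17)/(12/17) = (291/340)/(12/17) = 97/80.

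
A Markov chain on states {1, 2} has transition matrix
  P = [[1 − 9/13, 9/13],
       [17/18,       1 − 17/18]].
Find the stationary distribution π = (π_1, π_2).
π_1 = 221/383, π_2 = 162/383

Solve πP = π with π_1 + π_2 = 1. From πP = π: π_1 · (1 − 9/13) + π_2 · 17/18 = π_1 ⇒ π_2 · 17/18 = π_1 · 9/13 ⇒ π_2/π_1 = (9/13)/(17/18) = 162/221. Together with π_1 + π_2 = 1:
  π_1 = (17/18)/(9/13 + 17/18) = (17/18)/(383/234) = 221/383,
  π_2 = (9/13)/(9/13 + 17/18) = (9/13)/(383/234) = 162/383.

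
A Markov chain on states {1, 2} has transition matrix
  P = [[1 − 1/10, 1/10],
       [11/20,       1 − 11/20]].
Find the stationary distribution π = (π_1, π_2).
π_1 = 11/13, π_2 = 2/13

Solve πP = π with π_1 + π_2 = 1. From πP = π: π_1 · (1 − 1/10) + π_2 · 11/20 = π_1 ⇒ π_2 · 11/20 = π_1 · 1/10 ⇒ π_2/π_1 = (1/10)/(11/20) = 2/11. Together with π_1 + π_2 = 1:
  π_1 = (11/20)/(1/10 + 11/20) = (11/20)/(13/20) = 11/13,
  π_2 = (1/10)/(1/10 + 11/20) = (1/10)/(13/20) = 2/13.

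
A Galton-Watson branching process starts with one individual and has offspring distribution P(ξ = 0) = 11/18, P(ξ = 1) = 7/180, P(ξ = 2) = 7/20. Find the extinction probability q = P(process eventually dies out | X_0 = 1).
q = 1

Mean offspring μ = 0·11/18 + 1·7/180 + 2·7/20 = 133/180 ≤ 1. For μ ≤ 1 with offspring not concentrated at 1, the Galton-Watson process goes extinct almost surely, so q = 1.
(Algebraic check: The pgf is f(s) = 11/18 + 7/180·s + 7/20·s². The extinction probability q is the smallest fixed point of f in [0, 1]. Setting s = f(s):
  7/20·s² + (7/180 − 1)·s + 11/18 = 0
  7/20·s² − (11/18 + 7/20)·s + 11/18 = 0
which factors as (s − 1)·(7/20·s − 11/18) = 0, giving roots s = 1 and s = (11/18)/(7/20) = 110/63. Since 110/63 ≥ 1, the smallest root in [0, 1] is s = 1.)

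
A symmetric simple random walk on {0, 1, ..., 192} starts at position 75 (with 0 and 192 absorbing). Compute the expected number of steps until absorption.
E[τ | X_0 = 75] = 8775

Let v_k = E[τ | X_0 = k]. Boundary: v_0 = v_192 = 0. Recurrence: v_k = 1 + (v_{k-1} + v_{k+1})/2 for 1 ≤ k ≤ 191. The particular solution to v_k − (v_{k-1} + v_{k+1})/2 = 1 is v_k = −k^2. Adding homogeneous solution A + B k and matching boundaries gives v_k = k (192 − k). Substituting k = 75: v_75 = 75 · 117 = 8775.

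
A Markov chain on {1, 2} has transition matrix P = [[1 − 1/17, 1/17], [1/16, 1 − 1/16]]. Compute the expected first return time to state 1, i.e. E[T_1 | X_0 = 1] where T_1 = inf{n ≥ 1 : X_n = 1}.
E[T_1 | X_0 = 1] = 1/π_1 = 33/17

For an irreducible recurrent Markov chain with stationary distribution π, E[T_i | X_0 = i] = 1/π_i (Kac's formula). Here π_1 = (1/16)/(1/17 + 1/16) = (1/16)/(33/272) = 17/33, so E[T_1 | X_0 = 1] = 1/π_1 = (1/17 + 1/16)/(1/16) = (33/272)/(1/16) = 33/17.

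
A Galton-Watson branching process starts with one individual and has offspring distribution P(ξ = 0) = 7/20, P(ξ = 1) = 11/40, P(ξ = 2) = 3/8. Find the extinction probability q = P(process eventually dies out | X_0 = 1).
q = 14/15

The pgf is f(s) = 7/20 + 11/40·s + 3/8·s². The extinction probability q is the smallest fixed point of f in [0, 1]. Setting s = f(s):
  3/8·s² + (11/40 − 1)·s + 7/20 = 0
  3/8·s² − (7/20 + 3/8)·s + 7/20 = 0
which factors as (s − 1)·(3/8·s − 7/20) = 0, giving roots s = 1 and s = (7/20)/(3/8) = 14/15.
Mean offspring μ = 11/40 + 2·3/8 = 41/40 > 1 (supercritical), so q < 1. The extinction probability is the smaller root: q = (7/20)/(3/8) = 14/15.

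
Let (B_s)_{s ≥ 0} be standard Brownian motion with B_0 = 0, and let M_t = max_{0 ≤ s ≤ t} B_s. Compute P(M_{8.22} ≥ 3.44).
P(M_{8.22} ≥ 3.44) = 2·P(B_{8.22} ≥ 3.44) = 2(1 − Φ(3.44/√8.22)) ≈ 0.2302

By the reflection principle for Brownian motion, P(M_t ≥ a) = 2 · P(B_t ≥ a) for a ≥ 0. Since B_t ~ N(0, t), P(B_t ≥ 3.44) = 1 − Φ(3.44/√t) = 1 − Φ(3.44/√8.22) = 1 − Φ(1.1998). So
  P(M_{8.22} ≥ 3.44) = 2(1 − Φ(1.1998)) ≈ 0.2302.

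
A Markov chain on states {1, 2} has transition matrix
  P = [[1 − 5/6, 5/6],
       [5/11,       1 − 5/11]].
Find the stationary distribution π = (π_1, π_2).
π_1 = 6/17, π_2 = 11/17

Solve πP = π with π_1 + π_2 = 1. From πP = π: π_1 · (1 − 5/6) + π_2 · 5/11 = π_1 ⇒ π_2 · 5/11 = π_1 · 5/6 ⇒ π_2/π_1 = (5/6)/(5/11) = 11/6. Together with π_1 + π_2 = 1:
  π_1 = (5/11)/(5/6 + 5/11) = (5/11)/(85/66) = 6/17,
  π_2 = (5/6)/(5/6 + 5/11) = (5/6)/(85/66) = 11/17.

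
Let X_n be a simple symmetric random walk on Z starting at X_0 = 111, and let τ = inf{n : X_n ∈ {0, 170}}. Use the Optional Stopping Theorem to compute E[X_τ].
E[X_τ] = 111

X_n is a martingale and τ is a bounded-mean stopping time (indeed τ is finite a.s. with bounded expectation since the walk is in a bounded region). By the OST, E[X_τ] = E[X_0] = 111. Equivalently: E[X_τ] = 170 · P(hit 170 first) + 0 · P(hit 0 first) = 170 · (111/170) = 111.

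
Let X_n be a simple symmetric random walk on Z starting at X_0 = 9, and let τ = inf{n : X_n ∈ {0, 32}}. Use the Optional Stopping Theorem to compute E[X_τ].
E[X_τ] = 9

X_n is a martingale and τ is a bounded-mean stopping time (indeed τ is finite a.s. with bounded expectation since the walk is in a bounded region). By the OST, E[X_τ] = E[X_0] = 9. Equivalently: E[X_τ] = 32 · P(hit 32 first) + 0 · P(hit 0 first) = 32 · (9/32) = 9.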